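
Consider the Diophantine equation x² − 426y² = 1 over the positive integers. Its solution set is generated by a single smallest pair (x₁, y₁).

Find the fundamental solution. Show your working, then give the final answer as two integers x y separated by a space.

88751 4300

√426 = [20; 1,1,1,3,2,6,2,3,1,1,1,40, …], period ℓ=12 (even) → k=11
a_0=20:  p_0=20·1+0=20,  q_0=20·0+1=1
…
a_2=1:  p_2=1·21+20=41,  q_2=1·1+1=2
…
a_10=1:  p_10=1·31971+24809=56780,  q_10=1·1549+1202=2751
a_11=1:  p_11=1·56780+31971=88751,  q_11=1·2751+1549=4300
(x₁, y₁) = (88751, 4300);  88751² − 426·4300² = 1 ✓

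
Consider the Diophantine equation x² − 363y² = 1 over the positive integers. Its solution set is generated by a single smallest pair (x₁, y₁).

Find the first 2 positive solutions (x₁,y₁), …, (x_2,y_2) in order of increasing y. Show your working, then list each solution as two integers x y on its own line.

d=363: √d = [19; 19,38] (ℓ=2, even), read p_1/q_1
k=0  a_k=19  p_k/q_k = 19/1
k=1  a_k=19  p_k/q_k = 362/19
→ (362, 19).  Check: 362²=131044, 363·19²=131043, difference 1.
(x_2, y_2) = (362·362 + 363·19·19, 362·19 + 19·362) = (262087, 13756)

362 19
262087 13756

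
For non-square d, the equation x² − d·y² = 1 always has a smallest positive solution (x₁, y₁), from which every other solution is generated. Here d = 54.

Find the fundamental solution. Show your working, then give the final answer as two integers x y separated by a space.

485 66

√54 → a₀=7, period (2,1,6,1,2,14); ℓ=6 even so k=5
a_0=7:  p_0=7·1+0=7,  q_0=7·0+1=1
…
a_3=6:  p_3=6·22+15=147,  q_3=6·3+2=20
a_4=1:  p_4=1·147+22=169,  q_4=1·20+3=23
a_5=2:  p_5=2·169+147=485,  q_5=2·23+20=66
fundamental: x₁=485, y₁=66  (since 235225 − 54·4356 = 1)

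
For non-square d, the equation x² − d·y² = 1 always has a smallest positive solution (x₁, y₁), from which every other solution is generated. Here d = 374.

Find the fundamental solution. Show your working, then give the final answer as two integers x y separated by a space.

√374 = [19; 2,1,18,1,2,38, …], period ℓ=6 (even) → k=5
i=0: a=19 ⇒ p=19, q=1
i=1: a=2 ⇒ p=39, q=2
i=2: a=1 ⇒ p=58, q=3
i=3: a=18 ⇒ p=1083, q=56
i=4: a=1 ⇒ p=1141, q=59
i=5: a=2 ⇒ p=3365, q=174
→ (3365, 174).  Check: 3365²=11323225, 374·174²=11323224, difference 1.

3365 174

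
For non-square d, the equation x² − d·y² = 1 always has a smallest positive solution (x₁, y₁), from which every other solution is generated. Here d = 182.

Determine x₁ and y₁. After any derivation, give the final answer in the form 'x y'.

27 2

d=182: √d = [13; 2,26] (ℓ=2, even), read p_1/q_1
a_0=13:  p_0=13·1+0=13,  q_0=13·0+1=1
a_1=2:  p_1=2·13+1=27,  q_1=2·1+0=2
(x₁, y₁) = (27, 2);  27² − 182·2² = 1 ✓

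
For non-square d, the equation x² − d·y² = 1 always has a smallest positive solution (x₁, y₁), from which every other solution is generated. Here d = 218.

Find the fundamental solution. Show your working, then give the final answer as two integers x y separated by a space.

126003 8534

√218 → a₀=14, period (1,3,3,1,28); ℓ=5 odd so k=9
step 0: (14, 1)  from 14·(1,0) + (0,1)
step 1: (15, 1)  from 1·(14,1) + (1,0)
step 2: (59, 4)  from 3·(15,1) + (14,1)
step 3: (192, 13)  from 3·(59,4) + (15,1)
step 4: (251, 17)  from 1·(192,13) + (59,4)
step 5: (7220, 489)  from 28·(251,17) + (192,13)
…
step 7: (29633, 2007)  from 3·(7471,506) + (7220,489)
step 8: (96370, 6527)  from 3·(29633,2007) + (7471,506)
step 9: (126003, 8534)  from 1·(96370,6527) + (29633,2007)
(x₁, y₁) = (126003, 8534);  126003² − 218·8534² = 1 ✓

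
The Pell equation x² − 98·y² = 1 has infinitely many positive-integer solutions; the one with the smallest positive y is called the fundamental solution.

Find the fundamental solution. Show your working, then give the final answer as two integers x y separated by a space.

99 10

[9; 1,8,1,18] for √98; ℓ=4 ⇒ convergent index 3
i=0: a=9 ⇒ p=9, q=1
…
i=2: a=8 ⇒ p=89, q=9
i=3: a=1 ⇒ p=99, q=10
fundamental: x₁=99, y₁=10  (since 9801 − 98·100 = 1)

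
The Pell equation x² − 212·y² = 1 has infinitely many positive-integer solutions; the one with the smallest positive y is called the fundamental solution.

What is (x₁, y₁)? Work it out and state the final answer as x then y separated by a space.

66249 4550

√212 → a₀=14, period (1,1,3,1,1,…,1,1,28); ℓ=14 even so k=13
k=0  a_k=14  p_k/q_k = 14/1
…
k=3  a_k=3  p_k/q_k = 102/7
…
k=5  a_k=1  p_k/q_k = 233/16
k=6  a_k=1  p_k/q_k = 364/25
k=7  a_k=6  p_k/q_k = 2417/166
k=8  a_k=1  p_k/q_k = 2781/191
k=9  a_k=1  p_k/q_k = 5198/357
k=10  a_k=1  p_k/q_k = 7979/548
k=11  a_k=3  p_k/q_k = 29135/2001
k=12  a_k=1  p_k/q_k = 37114/2549
k=13  a_k=1  p_k/q_k = 66249/4550
fundamental: x₁=66249, y₁=4550  (since 4388930001 − 212·20702500 = 1)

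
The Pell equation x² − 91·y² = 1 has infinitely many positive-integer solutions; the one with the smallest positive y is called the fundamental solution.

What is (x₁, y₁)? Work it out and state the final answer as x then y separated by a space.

√91 = [9; 1,1,5,1,5,1,1,18, …], period ℓ=8 (even) → k=7
a_0=9:  p_0=9·1+0=9,  q_0=9·0+1=1
…
a_4=1:  p_4=1·105+19=124,  q_4=1·11+2=13
…
a_6=1:  p_6=1·725+124=849,  q_6=1·76+13=89
a_7=1:  p_7=1·849+725=1574,  q_7=1·89+76=165
fundamental: x₁=1574, y₁=165  (since 2477476 − 91·27225 = 1)

1574 165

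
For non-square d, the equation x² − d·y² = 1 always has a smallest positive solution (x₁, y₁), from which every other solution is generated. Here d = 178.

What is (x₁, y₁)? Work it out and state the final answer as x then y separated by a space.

1601 120

√178 → a₀=13, period (2,1,12,1,2,26); ℓ=6 even so k=5
step 0: (13, 1)  from 13·(1,0) + (0,1)
…
step 2: (40, 3)  from 1·(27,2) + (13,1)
step 3: (507, 38)  from 12·(40,3) + (27,2)
step 4: (547, 41)  from 1·(507,38) + (40,3)
step 5: (1601, 120)  from 2·(547,41) + (507,38)
(x₁, y₁) = (1601, 120);  1601² − 178·120² = 1 ✓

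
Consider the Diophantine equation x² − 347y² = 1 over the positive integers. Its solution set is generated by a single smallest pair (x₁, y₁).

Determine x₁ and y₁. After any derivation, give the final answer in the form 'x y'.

641602 34443

[18; 1,1,1,2,4,…,1,1,36] for √347; ℓ=14 ⇒ convergent index 13
step 0: (18, 1)  from 18·(1,0) + (0,1)
step 1: (19, 1)  from 1·(18,1) + (1,0)
…
step 9: (74549, 4002)  from 4·(15070,809) + (14269,766)
…
step 12: (402885, 21628)  from 1·(238717,12815) + (164168,8813)
step 13: (641602, 34443)  from 1·(402885,21628) + (238717,12815)
fundamental: x₁=641602, y₁=34443  (since 411653126404 − 347·1186320249 = 1)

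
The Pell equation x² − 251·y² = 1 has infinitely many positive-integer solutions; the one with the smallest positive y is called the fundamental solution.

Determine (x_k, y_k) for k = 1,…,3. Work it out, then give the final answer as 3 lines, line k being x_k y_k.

[15; 1,5,2,1,2,…,5,1,30] for √251; ℓ=14 ⇒ convergent index 13
step 0: (15, 1)  from 15·(1,0) + (0,1)
…
step 8: (61043, 3853)  from 2·(29563,1866) + (1917,121)
step 9: (151649, 9572)  from 2·(61043,3853) + (29563,1866)
…
step 12: (3097857, 195535)  from 5·(577033,36422) + (212692,13425)
step 13: (3674890, 231957)  from 1·(3097857,195535) + (577033,36422)
(x₁, y₁) = (3674890, 231957);  3674890² − 251·231957² = 1 ✓
(3674890+231957√251)^2 = 27009633024199 + 1704832919460√251
(3674890+231957√251)^3 = 198514860608593651330 + 12530146894788486843√251

3674890 231957
27009633024199 1704832919460
198514860608593651330 12530146894788486843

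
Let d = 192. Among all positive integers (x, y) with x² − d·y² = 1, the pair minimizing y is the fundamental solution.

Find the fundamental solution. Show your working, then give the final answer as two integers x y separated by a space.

97 7

√192 → a₀=13, period (1,5,1,26); ℓ=4 even so k=3
step 0: (13, 1)  from 13·(1,0) + (0,1)
…
step 2: (83, 6)  from 5·(14,1) + (13,1)
step 3: (97, 7)  from 1·(83,6) + (14,1)
fundamental: x₁=97, y₁=7  (since 9409 − 192·49 = 1)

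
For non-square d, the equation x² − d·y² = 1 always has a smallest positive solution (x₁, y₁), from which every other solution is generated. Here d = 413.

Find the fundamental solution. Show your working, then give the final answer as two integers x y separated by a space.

113399 5580

√413 = [20; 3,9,1,4,1,9,3,40, …], period ℓ=8 (even) → k=7
k=0  a_k=20  p_k/q_k = 20/1
…
k=5  a_k=1  p_k/q_k = 3719/183
k=6  a_k=9  p_k/q_k = 36560/1799
k=7  a_k=3  p_k/q_k = 113399/5580
(x₁, y₁) = (113399, 5580);  113399² − 413·5580² = 1 ✓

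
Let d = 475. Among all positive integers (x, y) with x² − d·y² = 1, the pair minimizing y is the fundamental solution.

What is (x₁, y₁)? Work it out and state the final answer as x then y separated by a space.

d=475: √d = [21; 1,3,1,6,2,6,1,3,1,42] (ℓ=10, even), read p_9/q_9
k=0  a_k=21  p_k/q_k = 21/1
k=1  a_k=1  p_k/q_k = 22/1
k=2  a_k=3  p_k/q_k = 87/4
…
k=4  a_k=6  p_k/q_k = 741/34
k=5  a_k=2  p_k/q_k = 1591/73
…
k=7  a_k=1  p_k/q_k = 11878/545
k=8  a_k=3  p_k/q_k = 45921/2107
k=9  a_k=1  p_k/q_k = 57799/2652
(x₁, y₁) = (57799, 2652);  57799² − 475·2652² = 1 ✓

57799 2652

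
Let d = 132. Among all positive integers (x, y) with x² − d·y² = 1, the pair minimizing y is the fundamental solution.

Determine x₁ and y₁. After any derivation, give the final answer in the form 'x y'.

d=132: √d = [11; 2,22] (ℓ=2, even), read p_1/q_1
a_0=11:  p_0=11·1+0=11,  q_0=11·0+1=1
a_1=2:  p_1=2·11+1=23,  q_1=2·1+0=2
→ (23, 2).  Check: 23²=529, 132·2²=528, difference 1.

23 2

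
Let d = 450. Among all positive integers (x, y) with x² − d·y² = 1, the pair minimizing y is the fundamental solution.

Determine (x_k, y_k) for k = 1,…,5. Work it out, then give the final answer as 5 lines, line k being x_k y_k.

d=450: √d = [21; 4,1,2,4,2,1,4,42] (ℓ=8, even), read p_7/q_7
a_0=21:  p_0=21·1+0=21,  q_0=21·0+1=1
a_1=4:  p_1=4·21+1=85,  q_1=4·1+0=4
…
a_6=1:  p_6=1·2885+1294=4179,  q_6=1·136+61=197
a_7=4:  p_7=4·4179+2885=19601,  q_7=4·197+136=924
→ (19601, 924).  Check: 19601²=384199201, 450·924²=384199200, difference 1.
n=2: (19601,924)∘(19601,924) = (19601·19601+450·924·924, 19601·924+924·19601) = (768398401,36222648)
n=3: (768398401,36222648)∘(19601,924) = (19601·768398401+450·924·36222648, 19601·36222648+924·768398401) = (30122754096401,1420000245972)
n=4: (30122754096401,1420000245972)∘(19601,924) = (19601·30122754096401+450·924·1420000245972, 19601·1420000245972+924·30122754096401) = (1180872205318713601,55666849606371696)
n=5: (1180872205318713601,55666849606371696)∘(19601,924) = (19601·1180872205318713601+450·924·55666849606371696, 19601·55666849606371696+924·1180872205318713601) = (46292552162781456490001,2182251836848982980620)

19601 924
768398401 36222648
30122754096401 1420000245972
1180872205318713601 55666849606371696
46292552162781456490001 2182251836848982980620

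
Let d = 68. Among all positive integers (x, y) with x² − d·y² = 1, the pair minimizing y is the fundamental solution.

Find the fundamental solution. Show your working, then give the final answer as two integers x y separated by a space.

√68 = [8; 4,16, …], period ℓ=2 (even) → k=1
step 0: (8, 1)  from 8·(1,0) + (0,1)
step 1: (33, 4)  from 4·(8,1) + (1,0)
→ (33, 4).  Check: 33²=1089, 68·4²=1088, difference 1.

33 4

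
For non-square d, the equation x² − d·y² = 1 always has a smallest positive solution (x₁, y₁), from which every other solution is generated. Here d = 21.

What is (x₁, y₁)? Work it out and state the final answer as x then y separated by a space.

55 12

d=21: √d = [4; 1,1,2,1,1,8] (ℓ=6, even), read p_5/q_5
i=0: a=4 ⇒ p=4, q=1
i=1: a=1 ⇒ p=5, q=1
…
i=3: a=2 ⇒ p=23, q=5
i=4: a=1 ⇒ p=32, q=7
i=5: a=1 ⇒ p=55, q=12
→ (55, 12).  Check: 55²=3025, 21·12²=3024, difference 1.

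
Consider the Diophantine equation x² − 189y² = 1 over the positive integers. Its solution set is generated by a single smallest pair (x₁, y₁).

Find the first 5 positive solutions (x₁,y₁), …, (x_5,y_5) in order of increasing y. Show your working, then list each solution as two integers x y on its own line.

55 4
6049 440
665335 48396
73180801 5323120
8049222775 585494804

√189 → a₀=13, period (1,2,1,26); ℓ=4 even so k=3
i=0: a=13 ⇒ p=13, q=1
i=1: a=1 ⇒ p=14, q=1
i=2: a=2 ⇒ p=41, q=3
i=3: a=1 ⇒ p=55, q=4
→ (55, 4).  Check: 55²=3025, 189·4²=3024, difference 1.
k=2:  x_2 = 55·55+189·4·4 = 6049,  y_2 = 55·4+4·55 = 440
k=3:  x_3 = 55·6049+189·4·440 = 665335,  y_3 = 55·440+4·6049 = 48396
k=4:  x_4 = 55·665335+189·4·48396 = 73180801,  y_4 = 55·48396+4·665335 = 5323120
k=5:  x_5 = 55·73180801+189·4·5323120 = 8049222775,  y_5 = 55·5323120+4·73180801 = 585494804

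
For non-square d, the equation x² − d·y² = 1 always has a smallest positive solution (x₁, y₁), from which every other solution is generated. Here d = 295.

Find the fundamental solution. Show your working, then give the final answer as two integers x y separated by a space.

2024999 117900

[17; 5,1,2,3,2,6,2,3,2,1,5,34] for √295; ℓ=12 ⇒ convergent index 11
k=0  a_k=17  p_k/q_k = 17/1
…
k=2  a_k=1  p_k/q_k = 103/6
k=3  a_k=2  p_k/q_k = 292/17
…
k=8  a_k=3  p_k/q_k = 108103/6294
…
k=10  a_k=1  p_k/q_k = 355517/20699
k=11  a_k=5  p_k/q_k = 2024999/117900
(x₁, y₁) = (2024999, 117900);  2024999² − 295·117900² = 1 ✓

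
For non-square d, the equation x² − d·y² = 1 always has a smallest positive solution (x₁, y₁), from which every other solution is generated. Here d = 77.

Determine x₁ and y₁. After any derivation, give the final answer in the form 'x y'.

d=77: √d = [8; 1,3,2,3,1,16] (ℓ=6, even), read p_5/q_5
step 0: (8, 1)  from 8·(1,0) + (0,1)
…
step 3: (79, 9)  from 2·(35,4) + (9,1)
step 4: (272, 31)  from 3·(79,9) + (35,4)
step 5: (351, 40)  from 1·(272,31) + (79,9)
fundamental: x₁=351, y₁=40  (since 123201 − 77·1600 = 1)

351 40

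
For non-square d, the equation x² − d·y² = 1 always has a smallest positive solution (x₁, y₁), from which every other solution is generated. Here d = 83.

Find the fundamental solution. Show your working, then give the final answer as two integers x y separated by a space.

82 9

√83 = [9; 9,18, …], period ℓ=2 (even) → k=1
k=0  a_k=9  p_k/q_k = 9/1
k=1  a_k=9  p_k/q_k = 82/9
fundamental: x₁=82, y₁=9  (since 6724 − 83·81 = 1)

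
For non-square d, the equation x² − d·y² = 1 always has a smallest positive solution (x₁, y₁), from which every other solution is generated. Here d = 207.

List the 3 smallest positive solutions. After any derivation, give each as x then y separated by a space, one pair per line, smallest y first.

√207 → a₀=14, period (2,1,1,2,1,1,2,28); ℓ=8 even so k=7
i=0: a=14 ⇒ p=14, q=1
…
i=3: a=1 ⇒ p=72, q=5
i=4: a=2 ⇒ p=187, q=13
…
i=6: a=1 ⇒ p=446, q=31
i=7: a=2 ⇒ p=1151, q=80
(x₁, y₁) = (1151, 80);  1151² − 207·80² = 1 ✓
n=2: (1151,80)∘(1151,80) = (1151·1151+207·80·80, 1151·80+80·1151) = (2649601,184160)
n=3: (2649601,184160)∘(1151,80) = (1151·2649601+207·80·184160, 1151·184160+80·2649601) = (6099380351,423936240)

1151 80
2649601 184160
6099380351 423936240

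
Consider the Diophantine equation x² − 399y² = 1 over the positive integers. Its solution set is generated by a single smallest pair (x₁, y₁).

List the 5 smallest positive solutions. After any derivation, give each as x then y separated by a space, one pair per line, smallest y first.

[19; 1,38] for √399; ℓ=2 ⇒ convergent index 1
k=0  a_k=19  p_k/q_k = 19/1
k=1  a_k=1  p_k/q_k = 20/1
(x₁, y₁) = (20, 1);  20² − 399·1² = 1 ✓
n=2: (20,1)∘(20,1) = (20·20+399·1·1, 20·1+1·20) = (799,40)
n=3: (799,40)∘(20,1) = (20·799+399·1·40, 20·40+1·799) = (31940,1599)
n=4: (31940,1599)∘(20,1) = (20·31940+399·1·1599, 20·1599+1·31940) = (1276801,63920)
n=5: (1276801,63920)∘(20,1) = (20·1276801+399·1·63920, 20·63920+1·1276801) = (51040100,2555201)

20 1
799 40
31940 1599
1276801 63920
51040100 2555201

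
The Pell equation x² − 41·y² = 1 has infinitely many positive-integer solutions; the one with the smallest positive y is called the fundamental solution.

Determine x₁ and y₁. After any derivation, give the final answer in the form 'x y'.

2049 320

√41 → a₀=6, period (2,2,12); ℓ=3 odd so k=5
step 0: (6, 1)  from 6·(1,0) + (0,1)
…
step 2: (32, 5)  from 2·(13,2) + (6,1)
step 3: (397, 62)  from 12·(32,5) + (13,2)
step 4: (826, 129)  from 2·(397,62) + (32,5)
step 5: (2049, 320)  from 2·(826,129) + (397,62)
(x₁, y₁) = (2049, 320);  2049² − 41·320² = 1 ✓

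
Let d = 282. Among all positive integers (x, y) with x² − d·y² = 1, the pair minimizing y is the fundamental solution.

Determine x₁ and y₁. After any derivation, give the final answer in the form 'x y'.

√282 = [16; 1,3,1,4,1,3,1,32, …], period ℓ=8 (even) → k=7
step 0: (16, 1)  from 16·(1,0) + (0,1)
step 1: (17, 1)  from 1·(16,1) + (1,0)
step 2: (67, 4)  from 3·(17,1) + (16,1)
step 3: (84, 5)  from 1·(67,4) + (17,1)
step 4: (403, 24)  from 4·(84,5) + (67,4)
step 5: (487, 29)  from 1·(403,24) + (84,5)
step 6: (1864, 111)  from 3·(487,29) + (403,24)
step 7: (2351, 140)  from 1·(1864,111) + (487,29)
(x₁, y₁) = (2351, 140);  2351² − 282·140² = 1 ✓

2351 140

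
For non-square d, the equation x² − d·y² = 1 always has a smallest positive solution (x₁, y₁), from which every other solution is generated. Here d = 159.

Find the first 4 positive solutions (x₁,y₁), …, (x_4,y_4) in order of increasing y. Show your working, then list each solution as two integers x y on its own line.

1324 105
3505951 278040
9283756924 736249815
24583384828801 1949589232080

d=159: √d = [12; 1,1,1,1,3,1,1,1,1,24] (ℓ=10, even), read p_9/q_9
i=0: a=12 ⇒ p=12, q=1
i=1: a=1 ⇒ p=13, q=1
…
i=4: a=1 ⇒ p=63, q=5
i=5: a=3 ⇒ p=227, q=18
i=6: a=1 ⇒ p=290, q=23
i=7: a=1 ⇒ p=517, q=41
i=8: a=1 ⇒ p=807, q=64
i=9: a=1 ⇒ p=1324, q=105
(x₁, y₁) = (1324, 105);  1324² − 159·105² = 1 ✓
(x_2, y_2) = (1324·1324 + 159·105·105, 1324·105 + 105·1324) = (3505951, 278040)
(x_3, y_3) = (1324·3505951 + 159·105·278040, 1324·278040 + 105·3505951) = (9283756924, 736249815)
(x_4, y_4) = (1324·9283756924 + 159·105·736249815, 1324·736249815 + 105·9283756924) = (24583384828801, 1949589232080)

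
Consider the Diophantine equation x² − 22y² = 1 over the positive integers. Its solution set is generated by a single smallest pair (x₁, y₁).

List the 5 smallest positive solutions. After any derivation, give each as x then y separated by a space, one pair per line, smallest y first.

197 42
77617 16548
30580901 6519870
12048797377 2568812232
4747195585637 1012105499538

[4; 1,2,4,2,1,8] for √22; ℓ=6 ⇒ convergent index 5
i=0: a=4 ⇒ p=4, q=1
…
i=2: a=2 ⇒ p=14, q=3
…
i=4: a=2 ⇒ p=136, q=29
i=5: a=1 ⇒ p=197, q=42
→ (197, 42).  Check: 197²=38809, 22·42²=38808, difference 1.
k=2:  x_2 = 197·197+22·42·42 = 77617,  y_2 = 197·42+42·197 = 16548
k=3:  x_3 = 197·77617+22·42·16548 = 30580901,  y_3 = 197·16548+42·77617 = 6519870
k=4:  x_4 = 197·30580901+22·42·6519870 = 12048797377,  y_4 = 197·6519870+42·30580901 = 2568812232
k=5:  x_5 = 197·12048797377+22·42·2568812232 = 4747195585637,  y_5 = 197·2568812232+42·12048797377 = 1012105499538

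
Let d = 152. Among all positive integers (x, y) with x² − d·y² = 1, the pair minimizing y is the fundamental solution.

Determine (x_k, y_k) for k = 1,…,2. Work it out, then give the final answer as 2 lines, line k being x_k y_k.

d=152: √d = [12; 3,24] (ℓ=2, even), read p_1/q_1
k=0  a_k=12  p_k/q_k = 12/1
k=1  a_k=3  p_k/q_k = 37/3
fundamental: x₁=37, y₁=3  (since 1369 − 152·9 = 1)
(x_2, y_2) = (37·37 + 152·3·3, 37·3 + 3·37) = (2737, 222)

37 3
2737 222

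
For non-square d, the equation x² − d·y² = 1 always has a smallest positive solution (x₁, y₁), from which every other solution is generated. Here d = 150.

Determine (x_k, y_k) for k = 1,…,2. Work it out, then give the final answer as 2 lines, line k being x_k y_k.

49 4
4801 392

√150 = [12; 4,24, …], period ℓ=2 (even) → k=1
step 0: (12, 1)  from 12·(1,0) + (0,1)
step 1: (49, 4)  from 4·(12,1) + (1,0)
(x₁, y₁) = (49, 4);  49² − 150·4² = 1 ✓
(49+4√150)^2 = 4801 + 392√150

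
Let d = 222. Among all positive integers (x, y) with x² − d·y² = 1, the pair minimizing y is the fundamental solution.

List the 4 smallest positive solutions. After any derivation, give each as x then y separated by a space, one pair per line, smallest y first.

149 10
44401 2980
13231349 888030
3942897601 264629960

√222 = [14; 1,8,1,28, …], period ℓ=4 (even) → k=3
i=0: a=14 ⇒ p=14, q=1
…
i=2: a=8 ⇒ p=134, q=9
i=3: a=1 ⇒ p=149, q=10
fundamental: x₁=149, y₁=10  (since 22201 − 222·100 = 1)
(x_2, y_2) = (149·149 + 222·10·10, 149·10 + 10·149) = (44401, 2980)
(x_3, y_3) = (149·44401 + 222·10·2980, 149·2980 + 10·44401) = (13231349, 888030)
(x_4, y_4) = (149·13231349 + 222·10·888030, 149·888030 + 10·13231349) = (3942897601, 264629960)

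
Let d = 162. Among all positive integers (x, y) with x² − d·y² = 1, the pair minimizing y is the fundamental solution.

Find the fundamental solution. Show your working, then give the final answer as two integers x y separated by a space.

19601 1540

√162 → a₀=12, period (1,2,1,2,12,2,1,2,1,24); ℓ=10 even so k=9
k=0  a_k=12  p_k/q_k = 12/1
…
k=2  a_k=2  p_k/q_k = 38/3
…
k=4  a_k=2  p_k/q_k = 140/11
k=5  a_k=12  p_k/q_k = 1731/136
…
k=7  a_k=1  p_k/q_k = 5333/419
k=8  a_k=2  p_k/q_k = 14268/1121
k=9  a_k=1  p_k/q_k = 19601/1540
fundamental: x₁=19601, y₁=1540  (since 384199201 − 162·2371600 = 1)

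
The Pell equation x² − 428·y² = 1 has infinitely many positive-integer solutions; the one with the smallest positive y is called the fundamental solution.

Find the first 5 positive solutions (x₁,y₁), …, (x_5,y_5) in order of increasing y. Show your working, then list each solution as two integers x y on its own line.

1850887 89466
6851565373537 331182912684
25362946559057703751 1225964295417811950
93887896135702420679780737 4538242753705644230486616
347551772829818329662915600223687 16799549031354731501369944644834

d=428: √d = [20; 1,2,4,1,5,10,5,1,4,2,1,40] (ℓ=12, even), read p_11/q_11
step 0: (20, 1)  from 20·(1,0) + (0,1)
…
step 3: (269, 13)  from 4·(62,3) + (21,1)
step 4: (331, 16)  from 1·(269,13) + (62,3)
step 5: (1924, 93)  from 5·(331,16) + (269,13)
…
step 9: (577179, 27899)  from 4·(119350,5769) + (99779,4823)
step 10: (1273708, 61567)  from 2·(577179,27899) + (119350,5769)
step 11: (1850887, 89466)  from 1·(1273708,61567) + (577179,27899)
→ (1850887, 89466).  Check: 1850887²=3425782686769, 428·89466²=3425782686768, difference 1.
(x_2, y_2) = (1850887·1850887 + 428·89466·89466, 1850887·89466 + 89466·1850887) = (6851565373537, 331182912684)
(x_3, y_3) = (1850887·6851565373537 + 428·89466·331182912684, 1850887·331182912684 + 89466·6851565373537) = (25362946559057703751, 1225964295417811950)
(x_4, y_4) = (1850887·25362946559057703751 + 428·89466·1225964295417811950, 1850887·1225964295417811950 + 89466·25362946559057703751) = (93887896135702420679780737, 4538242753705644230486616)
(x_5, y_5) = (1850887·93887896135702420679780737 + 428·89466·4538242753705644230486616, 1850887·4538242753705644230486616 + 89466·93887896135702420679780737) = (347551772829818329662915600223687, 16799549031354731501369944644834)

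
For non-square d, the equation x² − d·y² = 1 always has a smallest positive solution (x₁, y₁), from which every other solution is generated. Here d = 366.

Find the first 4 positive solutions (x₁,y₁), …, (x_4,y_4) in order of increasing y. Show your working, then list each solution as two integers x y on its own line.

[19; 7,1,1,1,2,12,2,1,1,1,7,38] for √366; ℓ=12 ⇒ convergent index 11
k=0  a_k=19  p_k/q_k = 19/1
k=1  a_k=7  p_k/q_k = 134/7
k=2  a_k=1  p_k/q_k = 153/8
…
k=4  a_k=1  p_k/q_k = 440/23
k=5  a_k=2  p_k/q_k = 1167/61
…
k=10  a_k=1  p_k/q_k = 119053/6223
k=11  a_k=7  p_k/q_k = 907925/47458
→ (907925, 47458).  Check: 907925²=824327805625, 366·47458²=824327805624, difference 1.
n=2: (907925,47458)∘(907925,47458) = (907925·907925+366·47458·47458, 907925·47458+47458·907925) = (1648655611249,86176609300)
n=3: (1648655611249,86176609300)∘(907925,47458) = (907925·1648655611249+366·47458·86176609300, 907925·86176609300+47458·1648655611249) = (2993711291685588725,156483795997357542)
n=4: (2993711291685588725,156483795997357542)∘(907925,47458) = (907925·2993711291685588725+366·47458·156483795997357542, 907925·156483795997357542+47458·2993711291685588725) = (5436130649005627630680001,284151100961715516031400)

907925 47458
1648655611249 86176609300
2993711291685588725 156483795997357542
5436130649005627630680001 284151100961715516031400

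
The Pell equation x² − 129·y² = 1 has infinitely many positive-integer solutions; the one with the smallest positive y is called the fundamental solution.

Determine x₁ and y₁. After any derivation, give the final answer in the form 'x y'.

d=129: √d = [11; 2,1,3,1,6,1,3,1,2,22] (ℓ=10, even), read p_9/q_9
a_0=11:  p_0=11·1+0=11,  q_0=11·0+1=1
a_1=2:  p_1=2·11+1=23,  q_1=2·1+0=2
a_2=1:  p_2=1·23+11=34,  q_2=1·2+1=3
a_3=3:  p_3=3·34+23=125,  q_3=3·3+2=11
…
a_6=1:  p_6=1·1079+159=1238,  q_6=1·95+14=109
…
a_8=1:  p_8=1·4793+1238=6031,  q_8=1·422+109=531
a_9=2:  p_9=2·6031+4793=16855,  q_9=2·531+422=1484
(x₁, y₁) = (16855, 1484);  16855² − 129·1484² = 1 ✓

16855 1484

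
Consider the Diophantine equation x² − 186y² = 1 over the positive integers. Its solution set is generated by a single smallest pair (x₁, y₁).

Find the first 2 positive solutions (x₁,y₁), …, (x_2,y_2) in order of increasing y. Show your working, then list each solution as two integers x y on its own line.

d=186: √d = [13; 1,1,1,3,4,3,1,1,1,26] (ℓ=10, even), read p_9/q_9
step 0: (13, 1)  from 13·(1,0) + (0,1)
…
step 4: (150, 11)  from 3·(41,3) + (27,2)
step 5: (641, 47)  from 4·(150,11) + (41,3)
…
step 7: (2714, 199)  from 1·(2073,152) + (641,47)
step 8: (4787, 351)  from 1·(2714,199) + (2073,152)
step 9: (7501, 550)  from 1·(4787,351) + (2714,199)
fundamental: x₁=7501, y₁=550  (since 56265001 − 186·302500 = 1)
k=2:  x_2 = 7501·7501+186·550·550 = 112530001,  y_2 = 7501·550+550·7501 = 8251100

7501 550
112530001 8251100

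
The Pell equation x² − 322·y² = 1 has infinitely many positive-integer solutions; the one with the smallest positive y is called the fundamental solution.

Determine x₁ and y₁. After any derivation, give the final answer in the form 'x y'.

√322 = [17; 1,16,1,34, …], period ℓ=4 (even) → k=3
a_0=17:  p_0=17·1+0=17,  q_0=17·0+1=1
a_1=1:  p_1=1·17+1=18,  q_1=1·1+0=1
a_2=16:  p_2=16·18+17=305,  q_2=16·1+1=17
a_3=1:  p_3=1·305+18=323,  q_3=1·17+1=18
fundamental: x₁=323, y₁=18  (since 104329 − 322·324 = 1)

323 18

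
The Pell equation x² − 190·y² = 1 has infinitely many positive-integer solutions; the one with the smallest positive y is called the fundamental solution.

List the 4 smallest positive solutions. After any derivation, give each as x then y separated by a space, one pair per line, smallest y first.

52021 3774
5412368881 392654508
563113683064981 40852560317562
58587473808034384321 4250382080167131096

[13; 1,3,1,1,1,…,3,1,26] for √190; ℓ=14 ⇒ convergent index 13
a_0=13:  p_0=13·1+0=13,  q_0=13·0+1=1
a_1=1:  p_1=1·13+1=14,  q_1=1·1+0=1
…
a_3=1:  p_3=1·55+14=69,  q_3=1·4+1=5
…
a_6=2:  p_6=2·193+124=510,  q_6=2·14+9=37
…
a_12=3:  p_12=3·11234+7085=40787,  q_12=3·815+514=2959
a_13=1:  p_13=1·40787+11234=52021,  q_13=1·2959+815=3774
(x₁, y₁) = (52021, 3774);  52021² − 190·3774² = 1 ✓
n=2: (52021,3774)∘(52021,3774) = (52021·52021+190·3774·3774, 52021·3774+3774·52021) = (5412368881,392654508)
n=3: (5412368881,392654508)∘(52021,3774) = (52021·5412368881+190·3774·392654508, 52021·392654508+3774·5412368881) = (563113683064981,40852560317562)
n=4: (563113683064981,40852560317562)∘(52021,3774) = (52021·563113683064981+190·3774·40852560317562, 52021·40852560317562+3774·563113683064981) = (58587473808034384321,4250382080167131096)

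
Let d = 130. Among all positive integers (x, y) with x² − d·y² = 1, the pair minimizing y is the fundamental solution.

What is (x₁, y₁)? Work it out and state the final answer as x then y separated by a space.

d=130: √d = [11; 2,2,22] (ℓ=3, odd), read p_5/q_5
step 0: (11, 1)  from 11·(1,0) + (0,1)
…
step 2: (57, 5)  from 2·(23,2) + (11,1)
…
step 4: (2611, 229)  from 2·(1277,112) + (57,5)
step 5: (6499, 570)  from 2·(2611,229) + (1277,112)
(x₁, y₁) = (6499, 570);  6499² − 130·570² = 1 ✓

6499 570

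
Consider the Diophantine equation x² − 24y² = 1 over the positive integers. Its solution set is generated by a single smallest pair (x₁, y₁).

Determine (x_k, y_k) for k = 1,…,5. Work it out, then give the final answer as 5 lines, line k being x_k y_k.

√24 = [4; 1,8, …], period ℓ=2 (even) → k=1
i=0: a=4 ⇒ p=4, q=1
i=1: a=1 ⇒ p=5, q=1
fundamental: x₁=5, y₁=1  (since 25 − 24·1 = 1)
n=2: (5,1)∘(5,1) = (5·5+24·1·1, 5·1+1·5) = (49,10)
n=3: (49,10)∘(5,1) = (5·49+24·1·10, 5·10+1·49) = (485,99)
n=4: (485,99)∘(5,1) = (5·485+24·1·99, 5·99+1·485) = (4801,980)
n=5: (4801,980)∘(5,1) = (5·4801+24·1·980, 5·980+1·4801) = (47525,9701)

5 1
49 10
485 99
4801 980
47525 9701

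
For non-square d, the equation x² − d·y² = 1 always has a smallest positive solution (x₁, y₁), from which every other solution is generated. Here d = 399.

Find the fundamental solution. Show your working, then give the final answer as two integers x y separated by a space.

20 1

√399 = [19; 1,38, …], period ℓ=2 (even) → k=1
k=0  a_k=19  p_k/q_k = 19/1
k=1  a_k=1  p_k/q_k = 20/1
fundamental: x₁=20, y₁=1  (since 400 − 399·1 = 1)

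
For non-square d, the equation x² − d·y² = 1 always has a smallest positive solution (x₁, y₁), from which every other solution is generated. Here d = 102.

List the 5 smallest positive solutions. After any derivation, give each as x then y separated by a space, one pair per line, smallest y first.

101 10
20401 2020
4120901 408030
832401601 82420040
168141002501 16648440050

√102 = [10; 10,20, …], period ℓ=2 (even) → k=1
a_0=10:  p_0=10·1+0=10,  q_0=10·0+1=1
a_1=10:  p_1=10·10+1=101,  q_1=10·1+0=10
fundamental: x₁=101, y₁=10  (since 10201 − 102·100 = 1)
(101+10√102)^2 = 20401 + 2020√102
(101+10√102)^3 = 4120901 + 408030√102
(101+10√102)^4 = 832401601 + 82420040√102
(101+10√102)^5 = 168141002501 + 16648440050√102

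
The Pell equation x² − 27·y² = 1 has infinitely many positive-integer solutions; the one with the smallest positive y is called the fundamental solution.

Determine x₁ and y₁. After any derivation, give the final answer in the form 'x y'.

26 5

√27 → a₀=5, period (5,10); ℓ=2 even so k=1
a_0=5:  p_0=5·1+0=5,  q_0=5·0+1=1
a_1=5:  p_1=5·5+1=26,  q_1=5·1+0=5
→ (26, 5).  Check: 26²=676, 27·5²=675, difference 1.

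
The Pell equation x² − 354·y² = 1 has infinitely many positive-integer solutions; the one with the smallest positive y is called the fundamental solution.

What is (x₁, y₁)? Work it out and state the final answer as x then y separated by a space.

√354 → a₀=18, period (1,4,2,2,18,2,2,4,1,36); ℓ=10 even so k=9
k=0  a_k=18  p_k/q_k = 18/1
k=1  a_k=1  p_k/q_k = 19/1
…
k=3  a_k=2  p_k/q_k = 207/11
k=4  a_k=2  p_k/q_k = 508/27
…
k=6  a_k=2  p_k/q_k = 19210/1021
…
k=8  a_k=4  p_k/q_k = 210294/11177
k=9  a_k=1  p_k/q_k = 258065/13716
→ (258065, 13716).  Check: 258065²=66597544225, 354·13716²=66597544224, difference 1.

258065 13716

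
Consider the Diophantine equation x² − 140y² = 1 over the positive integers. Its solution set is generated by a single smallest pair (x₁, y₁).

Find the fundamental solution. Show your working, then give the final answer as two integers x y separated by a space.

71 6

√140 → a₀=11, period (1,4,1,22); ℓ=4 even so k=3
a_0=11:  p_0=11·1+0=11,  q_0=11·0+1=1
a_1=1:  p_1=1·11+1=12,  q_1=1·1+0=1
a_2=4:  p_2=4·12+11=59,  q_2=4·1+1=5
a_3=1:  p_3=1·59+12=71,  q_3=1·5+1=6
(x₁, y₁) = (71, 6);  71² − 140·6² = 1 ✓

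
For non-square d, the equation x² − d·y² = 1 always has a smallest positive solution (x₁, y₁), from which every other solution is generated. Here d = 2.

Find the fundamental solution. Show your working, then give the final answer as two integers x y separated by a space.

3 2

√2 = [1; 2, …], period ℓ=1 (odd) → k=1
k=0  a_k=1  p_k/q_k = 1/1
k=1  a_k=2  p_k/q_k = 3/2
→ (3, 2).  Check: 3²=9, 2·2²=8, difference 1.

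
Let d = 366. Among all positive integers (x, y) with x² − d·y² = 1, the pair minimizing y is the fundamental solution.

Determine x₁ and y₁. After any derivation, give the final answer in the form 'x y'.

907925 47458

d=366: √d = [19; 7,1,1,1,2,12,2,1,1,1,7,38] (ℓ=12, even), read p_11/q_11
i=0: a=19 ⇒ p=19, q=1
…
i=6: a=12 ⇒ p=14444, q=755
i=7: a=2 ⇒ p=30055, q=1571
i=8: a=1 ⇒ p=44499, q=2326
…
i=10: a=1 ⇒ p=119053, q=6223
i=11: a=7 ⇒ p=907925, q=47458
→ (907925, 47458).  Check: 907925²=824327805625, 366·47458²=824327805624, difference 1.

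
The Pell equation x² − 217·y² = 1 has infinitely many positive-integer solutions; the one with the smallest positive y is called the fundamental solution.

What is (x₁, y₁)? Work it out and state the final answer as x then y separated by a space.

[14; 1,2,1,2,1,…,2,1,28] for √217; ℓ=16 ⇒ convergent index 15
a_0=14:  p_0=14·1+0=14,  q_0=14·0+1=1
…
a_2=2:  p_2=2·15+14=44,  q_2=2·1+1=3
…
a_4=2:  p_4=2·59+44=162,  q_4=2·4+3=11
a_5=1:  p_5=1·162+59=221,  q_5=1·11+4=15
a_6=1:  p_6=1·221+162=383,  q_6=1·15+11=26
…
a_9=9:  p_9=9·15055+3668=139163,  q_9=9·1022+249=9447
a_10=1:  p_10=1·139163+15055=154218,  q_10=1·9447+1022=10469
a_11=1:  p_11=1·154218+139163=293381,  q_11=1·10469+9447=19916
…
a_13=1:  p_13=1·740980+293381=1034361,  q_13=1·50301+19916=70217
a_14=2:  p_14=2·1034361+740980=2809702,  q_14=2·70217+50301=190735
a_15=1:  p_15=1·2809702+1034361=3844063,  q_15=1·190735+70217=260952
→ (3844063, 260952).  Check: 3844063²=14776820347969, 217·260952²=14776820347968, difference 1.

3844063 260952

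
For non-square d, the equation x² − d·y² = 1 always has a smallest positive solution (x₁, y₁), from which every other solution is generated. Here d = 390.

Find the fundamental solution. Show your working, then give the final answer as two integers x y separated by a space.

√390 = [19; 1,2,1,38, …], period ℓ=4 (even) → k=3
i=0: a=19 ⇒ p=19, q=1
i=1: a=1 ⇒ p=20, q=1
i=2: a=2 ⇒ p=59, q=3
i=3: a=1 ⇒ p=79, q=4
(x₁, y₁) = (79, 4);  79² − 390·4² = 1 ✓

79 4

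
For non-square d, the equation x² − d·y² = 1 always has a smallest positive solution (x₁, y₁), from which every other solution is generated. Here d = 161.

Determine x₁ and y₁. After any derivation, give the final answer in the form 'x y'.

√161 → a₀=12, period (1,2,4,1,2,1,4,2,1,24); ℓ=10 even so k=9
step 0: (12, 1)  from 12·(1,0) + (0,1)
…
step 2: (38, 3)  from 2·(13,1) + (12,1)
…
step 4: (203, 16)  from 1·(165,13) + (38,3)
step 5: (571, 45)  from 2·(203,16) + (165,13)
step 6: (774, 61)  from 1·(571,45) + (203,16)
step 7: (3667, 289)  from 4·(774,61) + (571,45)
step 8: (8108, 639)  from 2·(3667,289) + (774,61)
step 9: (11775, 928)  from 1·(8108,639) + (3667,289)
fundamental: x₁=11775, y₁=928  (since 138650625 − 161·861184 = 1)

11775 928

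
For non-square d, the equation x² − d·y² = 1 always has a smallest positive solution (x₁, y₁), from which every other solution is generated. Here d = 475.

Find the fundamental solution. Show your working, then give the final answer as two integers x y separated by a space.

[21; 1,3,1,6,2,6,1,3,1,42] for √475; ℓ=10 ⇒ convergent index 9
step 0: (21, 1)  from 21·(1,0) + (0,1)
…
step 2: (87, 4)  from 3·(22,1) + (21,1)
step 3: (109, 5)  from 1·(87,4) + (22,1)
step 4: (741, 34)  from 6·(109,5) + (87,4)
step 5: (1591, 73)  from 2·(741,34) + (109,5)
…
step 7: (11878, 545)  from 1·(10287,472) + (1591,73)
step 8: (45921, 2107)  from 3·(11878,545) + (10287,472)
step 9: (57799, 2652)  from 1·(45921,2107) + (11878,545)
(x₁, y₁) = (57799, 2652);  57799² − 475·2652² = 1 ✓

57799 2652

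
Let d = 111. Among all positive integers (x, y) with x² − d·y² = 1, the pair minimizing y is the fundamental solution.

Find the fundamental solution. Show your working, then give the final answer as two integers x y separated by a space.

d=111: √d = [10; 1,1,6,1,1,20] (ℓ=6, even), read p_5/q_5
k=0  a_k=10  p_k/q_k = 10/1
k=1  a_k=1  p_k/q_k = 11/1
k=2  a_k=1  p_k/q_k = 21/2
k=3  a_k=6  p_k/q_k = 137/13
k=4  a_k=1  p_k/q_k = 158/15
k=5  a_k=1  p_k/q_k = 295/28
(x₁, y₁) = (295, 28);  295² − 111·28² = 1 ✓

295 28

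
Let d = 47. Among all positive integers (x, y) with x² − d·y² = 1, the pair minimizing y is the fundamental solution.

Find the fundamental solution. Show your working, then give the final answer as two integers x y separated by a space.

d=47: √d = [6; 1,5,1,12] (ℓ=4, even), read p_3/q_3
a_0=6:  p_0=6·1+0=6,  q_0=6·0+1=1
a_1=1:  p_1=1·6+1=7,  q_1=1·1+0=1
a_2=5:  p_2=5·7+6=41,  q_2=5·1+1=6
a_3=1:  p_3=1·41+7=48,  q_3=1·6+1=7
fundamental: x₁=48, y₁=7  (since 2304 − 47·49 = 1)

48 7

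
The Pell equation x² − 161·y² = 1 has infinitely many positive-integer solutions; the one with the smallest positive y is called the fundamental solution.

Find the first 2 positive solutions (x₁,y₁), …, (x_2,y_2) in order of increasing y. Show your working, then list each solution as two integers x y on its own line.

√161 → a₀=12, period (1,2,4,1,2,1,4,2,1,24); ℓ=10 even so k=9
step 0: (12, 1)  from 12·(1,0) + (0,1)
…
step 3: (165, 13)  from 4·(38,3) + (13,1)
…
step 8: (8108, 639)  from 2·(3667,289) + (774,61)
step 9: (11775, 928)  from 1·(8108,639) + (3667,289)
(x₁, y₁) = (11775, 928);  11775² − 161·928² = 1 ✓
k=2:  x_2 = 11775·11775+161·928·928 = 277301249,  y_2 = 11775·928+928·11775 = 21854400

11775 928
277301249 21854400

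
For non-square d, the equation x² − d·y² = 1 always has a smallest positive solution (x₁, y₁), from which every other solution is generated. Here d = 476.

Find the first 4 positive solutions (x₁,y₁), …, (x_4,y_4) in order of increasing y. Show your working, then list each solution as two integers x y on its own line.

[21; 1,4,2,10,2,4,1,42] for √476; ℓ=8 ⇒ convergent index 7
step 0: (21, 1)  from 21·(1,0) + (0,1)
step 1: (22, 1)  from 1·(21,1) + (1,0)
step 2: (109, 5)  from 4·(22,1) + (21,1)
step 3: (240, 11)  from 2·(109,5) + (22,1)
step 4: (2509, 115)  from 10·(240,11) + (109,5)
…
step 6: (23541, 1079)  from 4·(5258,241) + (2509,115)
step 7: (28799, 1320)  from 1·(23541,1079) + (5258,241)
→ (28799, 1320).  Check: 28799²=829382401, 476·1320²=829382400, difference 1.
(28799+1320√476)^2 = 1658764801 + 76029360√476
(28799+1320√476)^3 = 95541534979199 + 4379139075960√476
(28799+1320√476)^4 = 5503001330073139201 + 252229652421114720√476

28799 1320
1658764801 76029360
95541534979199 4379139075960
5503001330073139201 252229652421114720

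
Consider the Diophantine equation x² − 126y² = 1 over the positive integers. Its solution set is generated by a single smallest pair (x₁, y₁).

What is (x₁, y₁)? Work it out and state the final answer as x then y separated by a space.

[11; 4,2,4,22] for √126; ℓ=4 ⇒ convergent index 3
i=0: a=11 ⇒ p=11, q=1
…
i=2: a=2 ⇒ p=101, q=9
i=3: a=4 ⇒ p=449, q=40
fundamental: x₁=449, y₁=40  (since 201601 − 126·1600 = 1)

449 40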